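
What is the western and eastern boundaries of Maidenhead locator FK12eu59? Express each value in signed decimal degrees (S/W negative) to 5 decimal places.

-77.62500, -77.61667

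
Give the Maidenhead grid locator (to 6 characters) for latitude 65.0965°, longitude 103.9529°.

OP15xc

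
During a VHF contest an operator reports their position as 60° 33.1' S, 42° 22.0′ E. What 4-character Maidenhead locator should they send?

Add 180° to longitude and 90° to latitude: 222.37, 29.45.
Field (20°×10°, letters A–R): lon ⌊222.37/20⌋ = 11 → L; lat ⌊29.45/10⌋ = 2 → C.
Square (2°×1°, digits 0–9): lon ⌊2.37/2⌋ = 1; lat ⌊9.45/1⌋ = 9.

LC19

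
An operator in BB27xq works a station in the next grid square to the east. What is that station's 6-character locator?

Longitude subsquare x = 23; +1 → 24, wraps to 0 = a, carry into square.
Longitude square 2; +1 → 3.
The latitude characters are unchanged.

BB37aq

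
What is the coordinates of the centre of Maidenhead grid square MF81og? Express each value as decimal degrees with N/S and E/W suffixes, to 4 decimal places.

Field M=12, F=5: +12·20° lon, +5·10° lat → SW at lon 60°, lat -40°.
Square 8, 1: +8·2° lon, +1·1° lat → SW at lon 76°, lat -39°.
Subsquare o=14, g=6: +14·0.0833333° lon, +6·0.0416667° lat → SW at lon 77.1667°, lat -38.75°.
Cell spans 0.0833333° lon × 0.0416667° lat. Centre is SW corner plus half of each.
latitude 38.7292° S, longitude 77.2083° E.

38.7292° S, 77.2083° E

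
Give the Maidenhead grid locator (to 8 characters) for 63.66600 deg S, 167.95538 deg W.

AC66ai50

Offset from 180°W / 90°S: lon 12.04462°, lat 26.33400°.
Field: lon ⌊12.04462/20⌋ = 0 → A; lat ⌊26.33400/10⌋ = 2 → C.
Square: lon ⌊12.04462/2⌋ = 6; lat ⌊6.33400/1⌋ = 6.
Subsquare: lon ⌊0.04462/0.0833333⌋ = 0 → a; lat ⌊0.33400/0.0416667⌋ = 8 → i.
Extended square: lon ⌊0.04462/0.00833333⌋ = 5; lat ⌊0.00067/0.00416667⌋ = 0.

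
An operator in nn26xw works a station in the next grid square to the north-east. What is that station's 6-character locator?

Longitude subsquare x = 23; +1 → 24, wraps to 0 = a, carry into square.
Longitude square 2; +1 → 3.
Latitude subsquare w = 22; +1 → 23 = x.

NN36ax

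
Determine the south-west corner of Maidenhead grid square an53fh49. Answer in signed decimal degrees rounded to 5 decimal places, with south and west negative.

Field A=0, N=13: +0·20° lon, +13·10° lat → SW at lon -180°, lat 40°.
Square 5, 3: +5·2° lon, +3·1° lat → SW at lon -170°, lat 43°.
Subsquare f=5, h=7: +5·0.0833333° lon, +7·0.0416667° lat → SW at lon -169.583°, lat 43.2917°.
Extended square 4, 9: +4·0.00833333° lon, +9·0.00416667° lat → SW at lon -169.55°, lat 43.3292°.
latitude 43.32917, longitude -169.55000.

43.32917, -169.55000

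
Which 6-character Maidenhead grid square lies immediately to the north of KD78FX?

KD79fa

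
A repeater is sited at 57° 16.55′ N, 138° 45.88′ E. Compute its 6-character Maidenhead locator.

Shift to the Maidenhead origin (180°W, 90°S): lon 318.7647, lat 147.2758.
Field (20°×10°, letters A–R): lon ⌊318.7647/20⌋ = 15 → P; lat ⌊147.2758/10⌋ = 14 → O.
Square (2°×1°, digits 0–9): lon ⌊18.7647/2⌋ = 9; lat ⌊7.2758/1⌋ = 7.
Subsquare (5′×2.5′, letters a–x): lon ⌊0.7647/0.0833333⌋ = 9 → j; lat ⌊0.2758/0.0416667⌋ = 6 → g.

PO97jg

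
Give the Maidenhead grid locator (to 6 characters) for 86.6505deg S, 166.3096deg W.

AA63ui

Shift to the Maidenhead origin (180°W, 90°S): lon 13.6904, lat 3.3495.
Field (20°×10°, letters A–R): lon ⌊13.6904/20⌋ = 0 → A; lat ⌊3.3495/10⌋ = 0 → A.
Square (2°×1°, digits 0–9): lon ⌊13.6904/2⌋ = 6; lat ⌊3.3495/1⌋ = 3.
Subsquare (5′×2.5′, letters a–x): lon ⌊1.6904/0.0833333⌋ = 20 → u; lat ⌊0.3495/0.0416667⌋ = 8 → i.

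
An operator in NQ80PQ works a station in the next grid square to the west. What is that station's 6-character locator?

Longitude subsquare p = 15; −1 → 14 = o.
The latitude characters are unchanged.

NQ80oq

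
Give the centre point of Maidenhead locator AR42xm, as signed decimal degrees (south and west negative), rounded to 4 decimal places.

82.5208, -170.0417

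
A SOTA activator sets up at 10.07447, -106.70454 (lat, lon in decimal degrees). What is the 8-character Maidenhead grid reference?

DK60pb57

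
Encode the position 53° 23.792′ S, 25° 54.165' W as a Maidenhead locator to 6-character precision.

HD76bo

Offset from 180°W / 90°S: lon 154.0973°, lat 36.6035°.
Field: lon ⌊154.0973/20⌋ = 7 → H; lat ⌊36.6035/10⌋ = 3 → D.
Square: lon ⌊14.0973/2⌋ = 7; lat ⌊6.6035/1⌋ = 6.
Subsquare: lon ⌊0.0973/0.0833333⌋ = 1 → b; lat ⌊0.6035/0.0416667⌋ = 14 → o.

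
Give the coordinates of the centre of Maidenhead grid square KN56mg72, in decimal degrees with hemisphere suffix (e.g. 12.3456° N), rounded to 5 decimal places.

Field K=10, N=13: +10·20° lon, +13·10° lat → SW at lon 20°, lat 40°.
Square 5, 6: +5·2° lon, +6·1° lat → SW at lon 30°, lat 46°.
Subsquare m=12, g=6: +12·0.0833333° lon, +6·0.0416667° lat → SW at lon 31°, lat 46.25°.
Extended square 7, 2: +7·0.00833333° lon, +2·0.00416667° lat → SW at lon 31.0583°, lat 46.2583°.
Cell spans 0.00833333° lon × 0.00416667° lat. Centre is SW corner plus half of each.
latitude 46.26042° N, longitude 31.06250° E.

46.26042° N, 31.06250° E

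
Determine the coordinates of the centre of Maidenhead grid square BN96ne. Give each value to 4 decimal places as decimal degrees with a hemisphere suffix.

Field B=1, N=13: +1·20° lon, +13·10° lat → SW at lon -160°, lat 40°.
Square 9, 6: +9·2° lon, +6·1° lat → SW at lon -142°, lat 46°.
Subsquare n=13, e=4: +13·0.0833333° lon, +4·0.0416667° lat → SW at lon -140.917°, lat 46.1667°.
Cell spans 0.0833333° lon × 0.0416667° lat. Centre is SW corner plus half of each.
latitude 46.1875° N, longitude 140.8750° W.

46.1875° N, 140.8750° W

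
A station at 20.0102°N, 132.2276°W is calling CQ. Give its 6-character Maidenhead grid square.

CL30va

Add 180° to longitude and 90° to latitude: 47.7724, 110.0102.
Field: 47.7724/20 → 2 → C, 110.0102/10 → 11 → L; chars CL.
Square: 7.7724/2 → 3, 0.0102/1 → 0; chars 30.
Subsquare: 1.7724/0.0833333 → 21 → v, 0.0102/0.0416667 → 0 → a; chars va.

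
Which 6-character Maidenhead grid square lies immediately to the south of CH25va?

CH24vx

Latitude subsquare a = 0; −1 → -1, wraps to 23 = x, carry into square.
Latitude square 5; −1 → 4.
The longitude characters are unchanged.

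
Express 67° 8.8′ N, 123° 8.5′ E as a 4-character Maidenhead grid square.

Add 180° to longitude and 90° to latitude: 303.14, 157.15.
Field: lon ⌊303.14/20⌋ = 15 → P; lat ⌊157.15/10⌋ = 15 → P.
Square: lon ⌊3.14/2⌋ = 1; lat ⌊7.15/1⌋ = 7.

PP17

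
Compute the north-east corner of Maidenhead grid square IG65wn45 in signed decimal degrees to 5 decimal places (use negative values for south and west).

Field I=8, G=6: +8·20° lon, +6·10° lat → SW at lon -20°, lat -30°.
Square 6, 5: +6·2° lon, +5·1° lat → SW at lon -8°, lat -25°.
Subsquare w=22, n=13: +22·0.0833333° lon, +13·0.0416667° lat → SW at lon -6.16667°, lat -24.4583°.
Extended square 4, 5: +4·0.00833333° lon, +5·0.00416667° lat → SW at lon -6.13333°, lat -24.4375°.
Cell spans 0.00833333° lon × 0.00416667° lat. NE corner is SW corner plus one full cell.
latitude -24.43333, longitude -6.12500.

-24.43333, -6.12500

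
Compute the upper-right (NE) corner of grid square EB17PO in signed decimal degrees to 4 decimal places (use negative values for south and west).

Field E=4, B=1: +4·20° lon, +1·10° lat → SW at lon -100°, lat -80°.
Square 1, 7: +1·2° lon, +7·1° lat → SW at lon -98°, lat -73°.
Subsquare p=15, o=14: +15·0.0833333° lon, +14·0.0416667° lat → SW at lon -96.75°, lat -72.4167°.
Cell spans 0.0833333° lon × 0.0416667° lat. NE corner is SW corner plus one full cell.
latitude -72.3750, longitude -96.6667.

-72.3750, -96.6667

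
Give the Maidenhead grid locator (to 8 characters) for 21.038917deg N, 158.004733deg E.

QL91aa09

Shift to the Maidenhead origin (180°W, 90°S): lon 338.00473, lat 111.03892.
Field: lon ⌊338.00473/20⌋ = 16 → Q; lat ⌊111.03892/10⌋ = 11 → L.
Square: lon ⌊18.00473/2⌋ = 9; lat ⌊1.03892/1⌋ = 1.
Subsquare: lon ⌊0.00473/0.0833333⌋ = 0 → a; lat ⌊0.03892/0.0416667⌋ = 0 → a.
Extended square: lon ⌊0.00473/0.00833333⌋ = 0; lat ⌊0.03892/0.00416667⌋ = 9.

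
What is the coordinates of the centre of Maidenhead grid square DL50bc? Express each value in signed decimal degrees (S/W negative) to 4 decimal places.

20.1042, -109.8750

Field D=3, L=11: +3·20° lon, +11·10° lat → SW at lon -120°, lat 20°.
Square 5, 0: +5·2° lon, +0·1° lat → SW at lon -110°, lat 20°.
Subsquare b=1, c=2: +1·0.0833333° lon, +2·0.0416667° lat → SW at lon -109.917°, lat 20.0833°.
Cell spans 0.0833333° lon × 0.0416667° lat. Centre is SW corner plus half of each.
latitude 20.1042, longitude -109.8750.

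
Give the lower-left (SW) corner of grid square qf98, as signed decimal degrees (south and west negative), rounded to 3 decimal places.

-32.000, 158.000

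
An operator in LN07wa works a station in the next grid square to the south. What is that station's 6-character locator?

LN06wx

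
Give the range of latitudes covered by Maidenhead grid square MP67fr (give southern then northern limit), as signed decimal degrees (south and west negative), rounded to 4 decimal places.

Field M=12, P=15: +12·20° lon, +15·10° lat → SW at lon 60°, lat 60°.
Square 6, 7: +6·2° lon, +7·1° lat → SW at lon 72°, lat 67°.
Subsquare f=5, r=17: +5·0.0833333° lon, +17·0.0416667° lat → SW at lon 72.4167°, lat 67.7083°.
Cell spans 0.0833333° lon × 0.0416667° lat.
south 67.7083, north 67.7500.

67.7083, 67.7500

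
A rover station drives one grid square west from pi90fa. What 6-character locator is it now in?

PI90ea

Longitude subsquare f = 5; −1 → 4 = e.
The latitude characters are unchanged.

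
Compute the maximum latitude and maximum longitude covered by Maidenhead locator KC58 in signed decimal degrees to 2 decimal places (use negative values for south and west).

-61.00, 32.00

Field K=10, C=2: +10·20° lon, +2·10° lat → SW at lon 20°, lat -70°.
Square 5, 8: +5·2° lon, +8·1° lat → SW at lon 30°, lat -62°.
Cell spans 2° lon × 1° lat. NE corner is SW corner plus one full cell.
latitude -61.00, longitude 32.00.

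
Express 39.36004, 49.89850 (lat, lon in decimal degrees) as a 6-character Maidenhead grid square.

LM49wi

Add 180° to longitude and 90° to latitude: 229.8985, 129.3600.
Field (20°×10°, letters A–R): 229.8985/20 → 11 → L, 129.3600/10 → 12 → M; chars LM.
Square (2°×1°, digits 0–9): 9.8985/2 → 4, 9.3600/1 → 9; chars 49.
Subsquare (5′×2.5′, letters a–x): 1.8985/0.0833333 → 22 → w, 0.3600/0.0416667 → 8 → i; chars wi.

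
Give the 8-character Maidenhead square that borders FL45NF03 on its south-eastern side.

FL45nf12

Longitude extended square 0; +1 → 1.
Latitude extended square 3; −1 → 2.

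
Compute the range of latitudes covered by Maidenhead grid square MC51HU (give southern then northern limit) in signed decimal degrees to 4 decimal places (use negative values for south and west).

Field M=12, C=2: +12·20° lon, +2·10° lat → SW at lon 60°, lat -70°.
Square 5, 1: +5·2° lon, +1·1° lat → SW at lon 70°, lat -69°.
Subsquare h=7, u=20: +7·0.0833333° lon, +20·0.0416667° lat → SW at lon 70.5833°, lat -68.1667°.
Cell spans 0.0833333° lon × 0.0416667° lat.
south -68.1667, north -68.1250.

-68.1667, -68.1250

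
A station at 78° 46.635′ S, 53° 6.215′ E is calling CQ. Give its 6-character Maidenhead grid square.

Offset from 180°W / 90°S: lon 233.1036°, lat 11.2228°.
Field: lon ⌊233.1036/20⌋ = 11 → L; lat ⌊11.2228/10⌋ = 1 → B.
Square: lon ⌊13.1036/2⌋ = 6; lat ⌊1.2228/1⌋ = 1.
Subsquare: lon ⌊1.1036/0.0833333⌋ = 13 → n; lat ⌊0.2228/0.0416667⌋ = 5 → f.

LB61nf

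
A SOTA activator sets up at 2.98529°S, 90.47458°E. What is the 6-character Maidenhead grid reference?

Offset from 180°W / 90°S: lon 270.4746°, lat 87.0147°.
Field: lon ⌊270.4746/20⌋ = 13 → N; lat ⌊87.0147/10⌋ = 8 → I.
Square: lon ⌊10.4746/2⌋ = 5; lat ⌊7.0147/1⌋ = 7.
Subsquare: lon ⌊0.4746/0.0833333⌋ = 5 → f; lat ⌊0.0147/0.0416667⌋ = 0 → a.

NI57fa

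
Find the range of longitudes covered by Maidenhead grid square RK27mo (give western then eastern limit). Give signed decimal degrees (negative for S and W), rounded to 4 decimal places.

165.0000, 165.0833

Field R=17, K=10: +17·20° lon, +10·10° lat → SW at lon 160°, lat 10°.
Square 2, 7: +2·2° lon, +7·1° lat → SW at lon 164°, lat 17°.
Subsquare m=12, o=14: +12·0.0833333° lon, +14·0.0416667° lat → SW at lon 165°, lat 17.5833°.
Cell spans 0.0833333° lon × 0.0416667° lat.
west 165.0000, east 165.0833.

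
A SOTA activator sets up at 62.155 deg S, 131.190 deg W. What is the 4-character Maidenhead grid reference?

Offset from 180°W / 90°S: lon 48.81°, lat 27.84°.
Field: 48.81/20 → 2 → C, 27.84/10 → 2 → C; chars CC.
Square: 8.81/2 → 4, 7.84/1 → 7; chars 47.

CC47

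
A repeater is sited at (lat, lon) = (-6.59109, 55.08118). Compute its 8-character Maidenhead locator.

LI73mj98

Shift to the Maidenhead origin (180°W, 90°S): lon 235.08118, lat 83.40891.
Field: lon ⌊235.08118/20⌋ = 11 → L; lat ⌊83.40891/10⌋ = 8 → I.
Square: lon ⌊15.08118/2⌋ = 7; lat ⌊3.40891/1⌋ = 3.
Subsquare: lon ⌊1.08118/0.0833333⌋ = 12 → m; lat ⌊0.40891/0.0416667⌋ = 9 → j.
Extended square: lon ⌊0.08118/0.00833333⌋ = 9; lat ⌊0.03391/0.00416667⌋ = 8.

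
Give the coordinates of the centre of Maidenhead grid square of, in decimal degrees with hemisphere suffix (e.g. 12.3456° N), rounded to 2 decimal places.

Field O=14, F=5: +14·20° lon, +5·10° lat → SW at lon 100°, lat -40°.
Cell spans 20° lon × 10° lat. Centre is SW corner plus half of each.
latitude 35.00° S, longitude 110.00° E.

35.00° S, 110.00° E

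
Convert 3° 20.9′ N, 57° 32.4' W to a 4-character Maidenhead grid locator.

GJ13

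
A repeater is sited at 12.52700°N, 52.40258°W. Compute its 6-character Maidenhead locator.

GK32tm

Add 180° to longitude and 90° to latitude: 127.5974, 102.5270.
Field: lon ⌊127.5974/20⌋ = 6 → G; lat ⌊102.5270/10⌋ = 10 → K.
Square: lon ⌊7.5974/2⌋ = 3; lat ⌊2.5270/1⌋ = 2.
Subsquare: lon ⌊1.5974/0.0833333⌋ = 19 → t; lat ⌊0.5270/0.0416667⌋ = 12 → m.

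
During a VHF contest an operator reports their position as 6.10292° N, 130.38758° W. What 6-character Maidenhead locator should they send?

CJ46tc

Offset from 180°W / 90°S: lon 49.6124°, lat 96.1029°.
Field: 49.6124/20 → 2 → C, 96.1029/10 → 9 → J; chars CJ.
Square: 9.6124/2 → 4, 6.1029/1 → 6; chars 46.
Subsquare: 1.6124/0.0833333 → 19 → t, 0.1029/0.0416667 → 2 → c; chars tc.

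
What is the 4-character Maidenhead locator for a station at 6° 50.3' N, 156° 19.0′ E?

QJ86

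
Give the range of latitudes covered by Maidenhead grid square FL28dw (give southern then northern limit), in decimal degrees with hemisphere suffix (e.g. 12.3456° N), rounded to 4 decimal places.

28.9167° N, 28.9583° N

Field F=5, L=11: +5·20° lon, +11·10° lat → SW at lon -80°, lat 20°.
Square 2, 8: +2·2° lon, +8·1° lat → SW at lon -76°, lat 28°.
Subsquare d=3, w=22: +3·0.0833333° lon, +22·0.0416667° lat → SW at lon -75.75°, lat 28.9167°.
Cell spans 0.0833333° lon × 0.0416667° lat.
south 28.9167° N, north 28.9583° N.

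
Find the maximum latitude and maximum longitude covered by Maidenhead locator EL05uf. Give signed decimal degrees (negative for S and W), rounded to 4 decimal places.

25.2500, -98.2500

Field E=4, L=11: +4·20° lon, +11·10° lat → SW at lon -100°, lat 20°.
Square 0, 5: +0·2° lon, +5·1° lat → SW at lon -100°, lat 25°.
Subsquare u=20, f=5: +20·0.0833333° lon, +5·0.0416667° lat → SW at lon -98.3333°, lat 25.2083°.
Cell spans 0.0833333° lon × 0.0416667° lat. NE corner is SW corner plus one full cell.
latitude 25.2500, longitude -98.2500.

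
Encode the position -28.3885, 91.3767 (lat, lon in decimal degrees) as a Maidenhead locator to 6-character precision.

Add 180° to longitude and 90° to latitude: 271.3767, 61.6115.
Field: lon ⌊271.3767/20⌋ = 13 → N; lat ⌊61.6115/10⌋ = 6 → G.
Square: lon ⌊11.3767/2⌋ = 5; lat ⌊1.6115/1⌋ = 1.
Subsquare: lon ⌊1.3767/0.0833333⌋ = 16 → q; lat ⌊0.6115/0.0416667⌋ = 14 → o.

NG51qo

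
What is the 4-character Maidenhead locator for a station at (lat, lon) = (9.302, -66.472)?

FJ69

Add 180° to longitude and 90° to latitude: 113.53, 99.30.
Field (20°×10°, letters A–R): 113.53/20 → 5 → F, 99.30/10 → 9 → J; chars FJ.
Square (2°×1°, digits 0–9): 13.53/2 → 6, 9.30/1 → 9; chars 69.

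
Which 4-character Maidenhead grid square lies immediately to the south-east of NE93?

Longitude square 9; +1 → 10, wraps to 0, carry into field.
Longitude field N = 13; +1 → 14 = O.
Latitude square 3; −1 → 2.

OE02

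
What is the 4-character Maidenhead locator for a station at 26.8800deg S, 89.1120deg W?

Shift to the Maidenhead origin (180°W, 90°S): lon 90.89, lat 63.12.
Field: 90.89/20 → 4 → E, 63.12/10 → 6 → G; chars EG.
Square: 10.89/2 → 5, 3.12/1 → 3; chars 53.

EG53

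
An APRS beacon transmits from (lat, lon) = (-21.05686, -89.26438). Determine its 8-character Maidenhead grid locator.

EG58iw86

Offset from 180°W / 90°S: lon 90.73562°, lat 68.94314°.
Field: 90.73562/20 → 4 → E, 68.94314/10 → 6 → G; chars EG.
Square: 10.73562/2 → 5, 8.94314/1 → 8; chars 58.
Subsquare: 0.73562/0.0833333 → 8 → i, 0.94314/0.0416667 → 22 → w; chars iw.
Extended square: 0.06895/0.00833333 → 8, 0.02647/0.00416667 → 6; chars 86.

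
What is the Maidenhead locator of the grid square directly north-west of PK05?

Longitude square 0; −1 → -1, wraps to 9, carry into field.
Longitude field P = 15; −1 → 14 = O.
Latitude square 5; +1 → 6.

OK96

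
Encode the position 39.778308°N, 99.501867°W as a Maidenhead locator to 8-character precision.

EM09fs96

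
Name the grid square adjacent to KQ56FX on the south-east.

KQ56gw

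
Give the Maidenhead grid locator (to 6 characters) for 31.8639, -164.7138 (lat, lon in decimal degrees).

Add 180° to longitude and 90° to latitude: 15.2862, 121.8639.
Field (20°×10°, letters A–R): 15.2862/20 → 0 → A, 121.8639/10 → 12 → M; chars AM.
Square (2°×1°, digits 0–9): 15.2862/2 → 7, 1.8639/1 → 1; chars 71.
Subsquare (5′×2.5′, letters a–x): 1.2862/0.0833333 → 15 → p, 0.8639/0.0416667 → 20 → u; chars pu.

AM71pu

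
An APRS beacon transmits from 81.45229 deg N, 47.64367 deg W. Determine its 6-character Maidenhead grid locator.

GR61ek

Shift to the Maidenhead origin (180°W, 90°S): lon 132.3563, lat 171.4523.
Field: 132.3563/20 → 6 → G, 171.4523/10 → 17 → R; chars GR.
Square: 12.3563/2 → 6, 1.4523/1 → 1; chars 61.
Subsquare: 0.3563/0.0833333 → 4 → e, 0.4523/0.0416667 → 10 → k; chars ek.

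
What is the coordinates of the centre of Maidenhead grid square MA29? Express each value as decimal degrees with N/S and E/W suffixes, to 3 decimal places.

80.500° S, 65.000° E

Field M=12, A=0: +12·20° lon, +0·10° lat → SW at lon 60°, lat -90°.
Square 2, 9: +2·2° lon, +9·1° lat → SW at lon 64°, lat -81°.
Cell spans 2° lon × 1° lat. Centre is SW corner plus half of each.
latitude 80.500° S, longitude 65.000° E.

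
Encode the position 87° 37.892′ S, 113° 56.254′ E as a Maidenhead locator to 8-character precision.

OA62xi28

Offset from 180°W / 90°S: lon 293.93757°, lat 2.36847°.
Field: lon ⌊293.93757/20⌋ = 14 → O; lat ⌊2.36847/10⌋ = 0 → A.
Square: lon ⌊13.93757/2⌋ = 6; lat ⌊2.36847/1⌋ = 2.
Subsquare: lon ⌊1.93757/0.0833333⌋ = 23 → x; lat ⌊0.36847/0.0416667⌋ = 8 → i.
Extended square: lon ⌊0.02090/0.00833333⌋ = 2; lat ⌊0.03513/0.00416667⌋ = 8.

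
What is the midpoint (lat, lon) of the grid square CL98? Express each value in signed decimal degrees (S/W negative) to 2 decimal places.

28.50, -121.00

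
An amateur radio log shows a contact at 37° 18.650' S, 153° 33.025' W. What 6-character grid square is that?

BF32fq

Offset from 180°W / 90°S: lon 26.4496°, lat 52.6892°.
Field: lon ⌊26.4496/20⌋ = 1 → B; lat ⌊52.6892/10⌋ = 5 → F.
Square: lon ⌊6.4496/2⌋ = 3; lat ⌊2.6892/1⌋ = 2.
Subsquare: lon ⌊0.4496/0.0833333⌋ = 5 → f; lat ⌊0.6892/0.0416667⌋ = 16 → q.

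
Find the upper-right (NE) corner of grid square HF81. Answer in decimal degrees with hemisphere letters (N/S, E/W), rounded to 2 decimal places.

Field H=7, F=5: +7·20° lon, +5·10° lat → SW at lon -40°, lat -40°.
Square 8, 1: +8·2° lon, +1·1° lat → SW at lon -24°, lat -39°.
Cell spans 2° lon × 1° lat. NE corner is SW corner plus one full cell.
latitude 38.00° S, longitude 22.00° W.

38.00° S, 22.00° W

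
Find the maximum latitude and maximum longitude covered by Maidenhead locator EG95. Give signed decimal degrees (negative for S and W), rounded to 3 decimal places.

-24.000, -80.000

Field E=4, G=6: +4·20° lon, +6·10° lat → SW at lon -100°, lat -30°.
Square 9, 5: +9·2° lon, +5·1° lat → SW at lon -82°, lat -25°.
Cell spans 2° lon × 1° lat. NE corner is SW corner plus one full cell.
latitude -24.000, longitude -80.000.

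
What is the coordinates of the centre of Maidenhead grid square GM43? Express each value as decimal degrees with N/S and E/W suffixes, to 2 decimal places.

33.50° N, 51.00° W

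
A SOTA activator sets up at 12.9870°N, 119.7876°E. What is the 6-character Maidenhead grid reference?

OK92vx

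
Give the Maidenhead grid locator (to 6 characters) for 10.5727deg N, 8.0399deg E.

JK40an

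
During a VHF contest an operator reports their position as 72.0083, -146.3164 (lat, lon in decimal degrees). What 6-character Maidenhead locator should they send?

BQ62ua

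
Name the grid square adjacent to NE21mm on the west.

Longitude subsquare m = 12; −1 → 11 = l.
The latitude characters are unchanged.

NE21lm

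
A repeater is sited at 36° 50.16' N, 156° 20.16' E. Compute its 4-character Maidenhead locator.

QM86

Offset from 180°W / 90°S: lon 336.34°, lat 126.84°.
Field: lon ⌊336.34/20⌋ = 16 → Q; lat ⌊126.84/10⌋ = 12 → M.
Square: lon ⌊16.34/2⌋ = 8; lat ⌊6.84/1⌋ = 6.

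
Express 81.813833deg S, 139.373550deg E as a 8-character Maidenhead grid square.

PA98qe44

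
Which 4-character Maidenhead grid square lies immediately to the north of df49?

Latitude square 9; +1 → 10, wraps to 0, carry into field.
Latitude field F = 5; +1 → 6 = G.
The longitude characters are unchanged.

DG40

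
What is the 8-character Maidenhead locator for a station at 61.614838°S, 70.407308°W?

FC48tj12

Add 180° to longitude and 90° to latitude: 109.59269, 28.38516.
Field: 109.59269/20 → 5 → F, 28.38516/10 → 2 → C; chars FC.
Square: 9.59269/2 → 4, 8.38516/1 → 8; chars 48.
Subsquare: 1.59269/0.0833333 → 19 → t, 0.38516/0.0416667 → 9 → j; chars tj.
Extended square: 0.00936/0.00833333 → 1, 0.01016/0.00416667 → 2; chars 12.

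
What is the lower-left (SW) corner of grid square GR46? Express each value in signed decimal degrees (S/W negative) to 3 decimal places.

86.000, -52.000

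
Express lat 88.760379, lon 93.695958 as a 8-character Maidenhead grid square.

Add 180° to longitude and 90° to latitude: 273.69596, 178.76038.
Field: 273.69596/20 → 13 → N, 178.76038/10 → 17 → R; chars NR.
Square: 13.69596/2 → 6, 8.76038/1 → 8; chars 68.
Subsquare: 1.69596/0.0833333 → 20 → u, 0.76038/0.0416667 → 18 → s; chars us.
Extended square: 0.02929/0.00833333 → 3, 0.01038/0.00416667 → 2; chars 32.

NR68us32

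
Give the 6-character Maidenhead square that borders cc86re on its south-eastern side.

Longitude subsquare r = 17; +1 → 18 = s.
Latitude subsquare e = 4; −1 → 3 = d.

CC86sd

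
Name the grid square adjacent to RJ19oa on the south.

RJ18ox

Latitude subsquare a = 0; −1 → -1, wraps to 23 = x, carry into square.
Latitude square 9; −1 → 8.
The longitude characters are unchanged.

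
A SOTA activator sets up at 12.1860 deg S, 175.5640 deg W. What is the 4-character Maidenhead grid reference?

AH27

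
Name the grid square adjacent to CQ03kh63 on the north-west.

CQ03kh54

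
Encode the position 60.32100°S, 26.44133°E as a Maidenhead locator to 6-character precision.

KC39fq

Offset from 180°W / 90°S: lon 206.4413°, lat 29.6790°.
Field: 206.4413/20 → 10 → K, 29.6790/10 → 2 → C; chars KC.
Square: 6.4413/2 → 3, 9.6790/1 → 9; chars 39.
Subsquare: 0.4413/0.0833333 → 5 → f, 0.6790/0.0416667 → 16 → q; chars fq.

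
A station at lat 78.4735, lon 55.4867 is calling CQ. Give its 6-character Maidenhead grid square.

Add 180° to longitude and 90° to latitude: 235.4867, 168.4735.
Field: 235.4867/20 → 11 → L, 168.4735/10 → 16 → Q; chars LQ.
Square: 15.4867/2 → 7, 8.4735/1 → 8; chars 78.
Subsquare: 1.4867/0.0833333 → 17 → r, 0.4735/0.0416667 → 11 → l; chars rl.

LQ78rl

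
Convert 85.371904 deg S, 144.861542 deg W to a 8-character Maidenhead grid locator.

BA74np60

Add 180° to longitude and 90° to latitude: 35.13846, 4.62810.
Field: lon ⌊35.13846/20⌋ = 1 → B; lat ⌊4.62810/10⌋ = 0 → A.
Square: lon ⌊15.13846/2⌋ = 7; lat ⌊4.62810/1⌋ = 4.
Subsquare: lon ⌊1.13846/0.0833333⌋ = 13 → n; lat ⌊0.62810/0.0416667⌋ = 15 → p.
Extended square: lon ⌊0.05512/0.00833333⌋ = 6; lat ⌊0.00310/0.00416667⌋ = 0.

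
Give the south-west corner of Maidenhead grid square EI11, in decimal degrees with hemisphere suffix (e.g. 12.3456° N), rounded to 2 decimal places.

Field E=4, I=8: +4·20° lon, +8·10° lat → SW at lon -100°, lat -10°.
Square 1, 1: +1·2° lon, +1·1° lat → SW at lon -98°, lat -9°.
latitude 9.00° S, longitude 98.00° W.

9.00° S, 98.00° W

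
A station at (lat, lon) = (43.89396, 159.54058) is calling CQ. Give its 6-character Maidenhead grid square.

QN93sv

Shift to the Maidenhead origin (180°W, 90°S): lon 339.5406, lat 133.8940.
Field: lon ⌊339.5406/20⌋ = 16 → Q; lat ⌊133.8940/10⌋ = 13 → N.
Square: lon ⌊19.5406/2⌋ = 9; lat ⌊3.8940/1⌋ = 3.
Subsquare: lon ⌊1.5406/0.0833333⌋ = 18 → s; lat ⌊0.8940/0.0416667⌋ = 21 → v.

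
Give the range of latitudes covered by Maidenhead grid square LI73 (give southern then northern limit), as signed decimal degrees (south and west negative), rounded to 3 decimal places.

-7.000, -6.000

Field L=11, I=8: +11·20° lon, +8·10° lat → SW at lon 40°, lat -10°.
Square 7, 3: +7·2° lon, +3·1° lat → SW at lon 54°, lat -7°.
Cell spans 2° lon × 1° lat.
south -7.000, north -6.000.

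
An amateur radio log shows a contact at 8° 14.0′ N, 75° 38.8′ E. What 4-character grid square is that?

MJ78

Add 180° to longitude and 90° to latitude: 255.65, 98.23.
Field (20°×10°, letters A–R): 255.65/20 → 12 → M, 98.23/10 → 9 → J; chars MJ.
Square (2°×1°, digits 0–9): 15.65/2 → 7, 8.23/1 → 8; chars 78.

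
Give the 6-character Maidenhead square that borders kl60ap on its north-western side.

KL50xq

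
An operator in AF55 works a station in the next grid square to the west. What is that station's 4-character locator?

AF45

Longitude square 5; −1 → 4.
The latitude characters are unchanged.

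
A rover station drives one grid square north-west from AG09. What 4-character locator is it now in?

RH90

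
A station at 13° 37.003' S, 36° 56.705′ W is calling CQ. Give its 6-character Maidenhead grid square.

Shift to the Maidenhead origin (180°W, 90°S): lon 143.0549, lat 76.3833.
Field (20°×10°, letters A–R): 143.0549/20 → 7 → H, 76.3833/10 → 7 → H; chars HH.
Square (2°×1°, digits 0–9): 3.0549/2 → 1, 6.3833/1 → 6; chars 16.
Subsquare (5′×2.5′, letters a–x): 1.0549/0.0833333 → 12 → m, 0.3833/0.0416667 → 9 → j; chars mj.

HH16mj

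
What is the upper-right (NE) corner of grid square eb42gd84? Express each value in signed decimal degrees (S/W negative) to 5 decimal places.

-77.85417, -91.42500

Field E=4, B=1: +4·20° lon, +1·10° lat → SW at lon -100°, lat -80°.
Square 4, 2: +4·2° lon, +2·1° lat → SW at lon -92°, lat -78°.
Subsquare g=6, d=3: +6·0.0833333° lon, +3·0.0416667° lat → SW at lon -91.5°, lat -77.875°.
Extended square 8, 4: +8·0.00833333° lon, +4·0.00416667° lat → SW at lon -91.4333°, lat -77.8583°.
Cell spans 0.00833333° lon × 0.00416667° lat. NE corner is SW corner plus one full cell.
latitude -77.85417, longitude -91.42500.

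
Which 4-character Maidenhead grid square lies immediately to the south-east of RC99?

Longitude square 9; +1 → 10, wraps to 0, carry into field.
Longitude field R = 17; +1 → 18, wraps to 0 = A, wrapping around the antimeridian.
Latitude square 9; −1 → 8.

AC08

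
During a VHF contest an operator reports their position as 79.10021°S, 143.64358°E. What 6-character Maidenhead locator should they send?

Shift to the Maidenhead origin (180°W, 90°S): lon 323.6436, lat 10.8998.
Field: lon ⌊323.6436/20⌋ = 16 → Q; lat ⌊10.8998/10⌋ = 1 → B.
Square: lon ⌊3.6436/2⌋ = 1; lat ⌊0.8998/1⌋ = 0.
Subsquare: lon ⌊1.6436/0.0833333⌋ = 19 → t; lat ⌊0.8998/0.0416667⌋ = 21 → v.

QB10tv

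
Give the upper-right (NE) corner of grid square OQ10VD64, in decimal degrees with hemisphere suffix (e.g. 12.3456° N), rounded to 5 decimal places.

70.14583° N, 103.80833° E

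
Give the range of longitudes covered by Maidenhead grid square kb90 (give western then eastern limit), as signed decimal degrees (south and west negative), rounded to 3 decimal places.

38.000, 40.000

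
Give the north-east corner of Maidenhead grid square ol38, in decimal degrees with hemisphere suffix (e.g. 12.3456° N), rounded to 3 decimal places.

29.000° N, 108.000° E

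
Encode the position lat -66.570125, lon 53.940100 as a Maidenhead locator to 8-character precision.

LC63xk23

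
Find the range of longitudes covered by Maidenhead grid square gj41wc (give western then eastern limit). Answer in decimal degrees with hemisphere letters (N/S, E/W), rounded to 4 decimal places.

50.1667° W, 50.0833° W

Field G=6, J=9: +6·20° lon, +9·10° lat → SW at lon -60°, lat 0°.
Square 4, 1: +4·2° lon, +1·1° lat → SW at lon -52°, lat 1°.
Subsquare w=22, c=2: +22·0.0833333° lon, +2·0.0416667° lat → SW at lon -50.1667°, lat 1.08333°.
Cell spans 0.0833333° lon × 0.0416667° lat.
west 50.1667° W, east 50.0833° W.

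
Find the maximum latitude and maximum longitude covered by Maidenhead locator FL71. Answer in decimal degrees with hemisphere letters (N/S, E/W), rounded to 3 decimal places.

Field F=5, L=11: +5·20° lon, +11·10° lat → SW at lon -80°, lat 20°.
Square 7, 1: +7·2° lon, +1·1° lat → SW at lon -66°, lat 21°.
Cell spans 2° lon × 1° lat. NE corner is SW corner plus one full cell.
latitude 22.000° N, longitude 64.000° W.

22.000° N, 64.000° W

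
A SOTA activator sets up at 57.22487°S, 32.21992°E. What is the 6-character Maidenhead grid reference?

KD62cs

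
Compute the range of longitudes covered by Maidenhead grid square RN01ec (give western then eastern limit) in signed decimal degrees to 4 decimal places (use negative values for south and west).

Field R=17, N=13: +17·20° lon, +13·10° lat → SW at lon 160°, lat 40°.
Square 0, 1: +0·2° lon, +1·1° lat → SW at lon 160°, lat 41°.
Subsquare e=4, c=2: +4·0.0833333° lon, +2·0.0416667° lat → SW at lon 160.333°, lat 41.0833°.
Cell spans 0.0833333° lon × 0.0416667° lat.
west 160.3333, east 160.4167.

160.3333, 160.4167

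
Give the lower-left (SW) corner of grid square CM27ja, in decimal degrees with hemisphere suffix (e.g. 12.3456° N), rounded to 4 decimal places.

37.0000° N, 135.2500° W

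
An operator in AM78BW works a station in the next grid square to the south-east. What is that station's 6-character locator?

AM78cv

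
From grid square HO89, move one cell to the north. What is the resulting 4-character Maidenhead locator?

HP80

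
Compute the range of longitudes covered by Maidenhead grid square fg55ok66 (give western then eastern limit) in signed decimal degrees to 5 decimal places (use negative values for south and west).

-68.78333, -68.77500

Field F=5, G=6: +5·20° lon, +6·10° lat → SW at lon -80°, lat -30°.
Square 5, 5: +5·2° lon, +5·1° lat → SW at lon -70°, lat -25°.
Subsquare o=14, k=10: +14·0.0833333° lon, +10·0.0416667° lat → SW at lon -68.8333°, lat -24.5833°.
Extended square 6, 6: +6·0.00833333° lon, +6·0.00416667° lat → SW at lon -68.7833°, lat -24.5583°.
Cell spans 0.00833333° lon × 0.00416667° lat.
west -68.78333, east -68.77500.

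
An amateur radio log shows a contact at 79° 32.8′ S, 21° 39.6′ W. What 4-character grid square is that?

HB90

Add 180° to longitude and 90° to latitude: 158.34, 10.45.
Field: lon ⌊158.34/20⌋ = 7 → H; lat ⌊10.45/10⌋ = 1 → B.
Square: lon ⌊18.34/2⌋ = 9; lat ⌊0.45/1⌋ = 0.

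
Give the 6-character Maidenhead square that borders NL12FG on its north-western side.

NL12eh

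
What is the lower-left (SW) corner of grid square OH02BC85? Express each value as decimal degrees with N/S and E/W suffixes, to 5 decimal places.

17.89583° S, 100.15000° E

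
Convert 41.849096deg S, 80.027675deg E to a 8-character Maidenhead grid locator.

Offset from 180°W / 90°S: lon 260.02767°, lat 48.15090°.
Field: 260.02767/20 → 13 → N, 48.15090/10 → 4 → E; chars NE.
Square: 0.02767/2 → 0, 8.15090/1 → 8; chars 08.
Subsquare: 0.02767/0.0833333 → 0 → a, 0.15090/0.0416667 → 3 → d; chars ad.
Extended square: 0.02767/0.00833333 → 3, 0.02590/0.00416667 → 6; chars 36.

NE08ad36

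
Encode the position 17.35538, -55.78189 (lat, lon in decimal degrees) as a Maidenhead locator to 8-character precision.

GK27ci65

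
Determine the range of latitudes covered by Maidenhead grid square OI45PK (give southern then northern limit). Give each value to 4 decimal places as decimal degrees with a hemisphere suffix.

Field O=14, I=8: +14·20° lon, +8·10° lat → SW at lon 100°, lat -10°.
Square 4, 5: +4·2° lon, +5·1° lat → SW at lon 108°, lat -5°.
Subsquare p=15, k=10: +15·0.0833333° lon, +10·0.0416667° lat → SW at lon 109.25°, lat -4.58333°.
Cell spans 0.0833333° lon × 0.0416667° lat.
south 4.5833° S, north 4.5417° S.

4.5833° S, 4.5417° S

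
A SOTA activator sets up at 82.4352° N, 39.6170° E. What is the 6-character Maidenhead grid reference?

KR92tk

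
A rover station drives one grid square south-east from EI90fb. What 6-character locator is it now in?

Longitude subsquare f = 5; +1 → 6 = g.
Latitude subsquare b = 1; −1 → 0 = a.

EI90ga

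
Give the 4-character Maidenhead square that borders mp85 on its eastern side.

Longitude square 8; +1 → 9.
The latitude characters are unchanged.

MP95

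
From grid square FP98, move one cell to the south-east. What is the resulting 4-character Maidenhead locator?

GP07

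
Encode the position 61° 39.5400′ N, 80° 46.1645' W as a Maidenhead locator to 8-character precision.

EP91op78

Add 180° to longitude and 90° to latitude: 99.23059, 151.65900.
Field: lon ⌊99.23059/20⌋ = 4 → E; lat ⌊151.65900/10⌋ = 15 → P.
Square: lon ⌊19.23059/2⌋ = 9; lat ⌊1.65900/1⌋ = 1.
Subsquare: lon ⌊1.23059/0.0833333⌋ = 14 → o; lat ⌊0.65900/0.0416667⌋ = 15 → p.
Extended square: lon ⌊0.06393/0.00833333⌋ = 7; lat ⌊0.03400/0.00416667⌋ = 8.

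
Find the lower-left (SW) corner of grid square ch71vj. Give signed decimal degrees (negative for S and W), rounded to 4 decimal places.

Field C=2, H=7: +2·20° lon, +7·10° lat → SW at lon -140°, lat -20°.
Square 7, 1: +7·2° lon, +1·1° lat → SW at lon -126°, lat -19°.
Subsquare v=21, j=9: +21·0.0833333° lon, +9·0.0416667° lat → SW at lon -124.25°, lat -18.625°.
latitude -18.6250, longitude -124.2500.

-18.6250, -124.2500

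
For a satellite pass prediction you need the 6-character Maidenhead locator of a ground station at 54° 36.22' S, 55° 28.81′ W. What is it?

GD25gj

Add 180° to longitude and 90° to latitude: 124.5198, 35.3963.
Field: lon ⌊124.5198/20⌋ = 6 → G; lat ⌊35.3963/10⌋ = 3 → D.
Square: lon ⌊4.5198/2⌋ = 2; lat ⌊5.3963/1⌋ = 5.
Subsquare: lon ⌊0.5198/0.0833333⌋ = 6 → g; lat ⌊0.3963/0.0416667⌋ = 9 → j.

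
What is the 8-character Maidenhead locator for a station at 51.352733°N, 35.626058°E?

KO71ti54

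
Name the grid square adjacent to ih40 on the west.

IH30

Longitude square 4; −1 → 3.
The latitude characters are unchanged.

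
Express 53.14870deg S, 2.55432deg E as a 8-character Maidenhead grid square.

JD16gu64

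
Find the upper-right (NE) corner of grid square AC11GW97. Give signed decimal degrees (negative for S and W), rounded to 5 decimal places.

-68.05000, -177.41667

Field A=0, C=2: +0·20° lon, +2·10° lat → SW at lon -180°, lat -70°.
Square 1, 1: +1·2° lon, +1·1° lat → SW at lon -178°, lat -69°.
Subsquare g=6, w=22: +6·0.0833333° lon, +22·0.0416667° lat → SW at lon -177.5°, lat -68.0833°.
Extended square 9, 7: +9·0.00833333° lon, +7·0.00416667° lat → SW at lon -177.425°, lat -68.0542°.
Cell spans 0.00833333° lon × 0.00416667° lat. NE corner is SW corner plus one full cell.
latitude -68.05000, longitude -177.41667.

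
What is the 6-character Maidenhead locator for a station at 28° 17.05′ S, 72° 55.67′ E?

MG61lr

Shift to the Maidenhead origin (180°W, 90°S): lon 252.9278, lat 61.7158.
Field (20°×10°, letters A–R): lon ⌊252.9278/20⌋ = 12 → M; lat ⌊61.7158/10⌋ = 6 → G.
Square (2°×1°, digits 0–9): lon ⌊12.9278/2⌋ = 6; lat ⌊1.7158/1⌋ = 1.
Subsquare (5′×2.5′, letters a–x): lon ⌊0.9278/0.0833333⌋ = 11 → l; lat ⌊0.7158/0.0416667⌋ = 17 → r.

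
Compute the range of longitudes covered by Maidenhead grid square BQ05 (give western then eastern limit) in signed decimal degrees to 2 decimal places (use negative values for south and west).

Field B=1, Q=16: +1·20° lon, +16·10° lat → SW at lon -160°, lat 70°.
Square 0, 5: +0·2° lon, +5·1° lat → SW at lon -160°, lat 75°.
Cell spans 2° lon × 1° lat.
west -160.00, east -158.00.

-160.00, -158.00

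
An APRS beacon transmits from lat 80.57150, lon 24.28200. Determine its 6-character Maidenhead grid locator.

KR20dn

Shift to the Maidenhead origin (180°W, 90°S): lon 204.2820, lat 170.5715.
Field: lon ⌊204.2820/20⌋ = 10 → K; lat ⌊170.5715/10⌋ = 17 → R.
Square: lon ⌊4.2820/2⌋ = 2; lat ⌊0.5715/1⌋ = 0.
Subsquare: lon ⌊0.2820/0.0833333⌋ = 3 → d; lat ⌊0.5715/0.0416667⌋ = 13 → n.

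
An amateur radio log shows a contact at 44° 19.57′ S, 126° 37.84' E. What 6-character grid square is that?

PE35hq

Shift to the Maidenhead origin (180°W, 90°S): lon 306.6307, lat 45.6738.
Field: 306.6307/20 → 15 → P, 45.6738/10 → 4 → E; chars PE.
Square: 6.6307/2 → 3, 5.6738/1 → 5; chars 35.
Subsquare: 0.6307/0.0833333 → 7 → h, 0.6738/0.0416667 → 16 → q; chars hq.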